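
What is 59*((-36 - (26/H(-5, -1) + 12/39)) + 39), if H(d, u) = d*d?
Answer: 31683/325 ≈ 97.486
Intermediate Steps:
H(d, u) = d²
59*((-36 - (26/H(-5, -1) + 12/39)) + 39) = 59*((-36 - (26/((-5)²) + 12/39)) + 39) = 59*((-36 - (26/25 + 12*(1/39))) + 39) = 59*((-36 - (26*(1/25) + 4/13)) + 39) = 59*((-36 - (26/25 + 4/13)) + 39) = 59*((-36 - 1*438/325) + 39) = 59*((-36 - 438/325) + 39) = 59*(-12138/325 + 39) = 59*(537/325) = 31683/325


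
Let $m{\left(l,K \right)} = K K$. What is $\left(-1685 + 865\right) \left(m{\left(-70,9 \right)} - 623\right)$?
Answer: $444440$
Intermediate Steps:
$m{\left(l,K \right)} = K^{2}$
$\left(-1685 + 865\right) \left(m{\left(-70,9 \right)} - 623\right) = \left(-1685 + 865\right) \left(9^{2} - 623\right) = - 820 \left(81 - 623\right) = \left(-820\right) \left(-542\right) = 444440$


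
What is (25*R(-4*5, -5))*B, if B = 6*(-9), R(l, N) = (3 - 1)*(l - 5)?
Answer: 67500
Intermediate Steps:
R(l, N) = -10 + 2*l (R(l, N) = 2*(-5 + l) = -10 + 2*l)
B = -54
(25*R(-4*5, -5))*B = (25*(-10 + 2*(-4*5)))*(-54) = (25*(-10 + 2*(-20)))*(-54) = (25*(-10 - 40))*(-54) = (25*(-50))*(-54) = -1250*(-54) = 67500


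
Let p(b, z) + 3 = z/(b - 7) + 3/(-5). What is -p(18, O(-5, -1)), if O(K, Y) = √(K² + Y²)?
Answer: 18/5 - √26/11 ≈ 3.1365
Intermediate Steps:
p(b, z) = -18/5 + z/(-7 + b) (p(b, z) = -3 + (z/(b - 7) + 3/(-5)) = -3 + (z/(-7 + b) + 3*(-⅕)) = -3 + (z/(-7 + b) - ⅗) = -3 + (-⅗ + z/(-7 + b)) = -18/5 + z/(-7 + b))
-p(18, O(-5, -1)) = -(126 - 18*18 + 5*√((-5)² + (-1)²))/(5*(-7 + 18)) = -(126 - 324 + 5*√(25 + 1))/(5*11) = -(126 - 324 + 5*√26)/(5*11) = -(-198 + 5*√26)/(5*11) = -(-18/5 + √26/11) = 18/5 - √26/11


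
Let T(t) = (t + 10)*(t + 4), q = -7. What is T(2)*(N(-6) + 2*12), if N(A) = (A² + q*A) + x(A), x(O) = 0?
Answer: 7344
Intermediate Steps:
N(A) = A² - 7*A (N(A) = (A² - 7*A) + 0 = A² - 7*A)
T(t) = (4 + t)*(10 + t) (T(t) = (10 + t)*(4 + t) = (4 + t)*(10 + t))
T(2)*(N(-6) + 2*12) = (40 + 2² + 14*2)*(-6*(-7 - 6) + 2*12) = (40 + 4 + 28)*(-6*(-13) + 24) = 72*(78 + 24) = 72*102 = 7344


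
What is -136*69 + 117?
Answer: -9267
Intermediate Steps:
-136*69 + 117 = -9384 + 117 = -9267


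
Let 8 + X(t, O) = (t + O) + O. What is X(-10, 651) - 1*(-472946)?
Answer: 474230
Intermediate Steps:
X(t, O) = -8 + t + 2*O (X(t, O) = -8 + ((t + O) + O) = -8 + ((O + t) + O) = -8 + (t + 2*O) = -8 + t + 2*O)
X(-10, 651) - 1*(-472946) = (-8 - 10 + 2*651) - 1*(-472946) = (-8 - 10 + 1302) + 472946 = 1284 + 472946 = 474230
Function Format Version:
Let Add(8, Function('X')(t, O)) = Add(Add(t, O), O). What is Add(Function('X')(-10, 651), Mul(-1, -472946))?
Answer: 474230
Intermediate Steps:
Function('X')(t, O) = Add(-8, t, Mul(2, O)) (Function('X')(t, O) = Add(-8, Add(Add(t, O), O)) = Add(-8, Add(Add(O, t), O)) = Add(-8, Add(t, Mul(2, O))) = Add(-8, t, Mul(2, O)))
Add(Function('X')(-10, 651), Mul(-1, -472946)) = Add(Add(-8, -10, Mul(2, 651)), Mul(-1, -472946)) = Add(Add(-8, -10, 1302), 472946) = Add(1284, 472946) = 474230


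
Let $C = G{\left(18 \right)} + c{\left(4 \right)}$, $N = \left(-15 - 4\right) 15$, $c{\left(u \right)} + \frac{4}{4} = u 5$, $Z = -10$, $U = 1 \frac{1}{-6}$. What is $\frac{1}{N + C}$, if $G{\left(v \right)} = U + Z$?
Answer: $- \frac{6}{1657} \approx -0.003621$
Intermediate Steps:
$U = - \frac{1}{6}$ ($U = 1 \left(- \frac{1}{6}\right) = - \frac{1}{6} \approx -0.16667$)
$c{\left(u \right)} = -1 + 5 u$ ($c{\left(u \right)} = -1 + u 5 = -1 + 5 u$)
$G{\left(v \right)} = - \frac{61}{6}$ ($G{\left(v \right)} = - \frac{1}{6} - 10 = - \frac{61}{6}$)
$N = -285$ ($N = \left(-19\right) 15 = -285$)
$C = \frac{53}{6}$ ($C = - \frac{61}{6} + \left(-1 + 5 \cdot 4\right) = - \frac{61}{6} + \left(-1 + 20\right) = - \frac{61}{6} + 19 = \frac{53}{6} \approx 8.8333$)
$\frac{1}{N + C} = \frac{1}{-285 + \frac{53}{6}} = \frac{1}{- \frac{1657}{6}} = - \frac{6}{1657}$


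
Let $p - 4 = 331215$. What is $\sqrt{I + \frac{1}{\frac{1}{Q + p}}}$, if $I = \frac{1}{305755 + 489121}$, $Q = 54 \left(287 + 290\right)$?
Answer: $\frac{\sqrt{57239970687095907}}{397438} \approx 601.98$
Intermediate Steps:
$p = 331219$ ($p = 4 + 331215 = 331219$)
$Q = 31158$ ($Q = 54 \cdot 577 = 31158$)
$I = \frac{1}{794876} \approx 1.2581 \cdot 10^{-6}$
$\sqrt{I + \frac{1}{\frac{1}{Q + p}}} = \sqrt{\frac{1}{794876} + \frac{1}{\frac{1}{31158 + 331219}}} = \sqrt{\frac{1}{794876} + \frac{1}{\frac{1}{362377}}} = \sqrt{\frac{1}{794876} + 362377} = \sqrt{\frac{288044780253}{794876}} = \frac{\sqrt{57239970687095907}}{397438}$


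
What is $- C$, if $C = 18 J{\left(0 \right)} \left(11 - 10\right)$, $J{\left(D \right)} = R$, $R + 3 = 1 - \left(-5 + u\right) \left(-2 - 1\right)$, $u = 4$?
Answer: $90$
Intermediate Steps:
$R = -5$ ($R = -3 + \left(1 - \left(-5 + 4\right) \left(-2 - 1\right)\right) = -3 + \left(1 - \left(-1\right) \left(-3\right)\right) = -3 + \left(1 - 3\right) = -3 - 2 = -5$)
$J{\left(D \right)} = -5$
$C = -90$ ($C = 18 \left(-5\right) \left(11 - 10\right) = \left(-90\right) 1 = -90$)
$- C = \left(-1\right) \left(-90\right) = 90$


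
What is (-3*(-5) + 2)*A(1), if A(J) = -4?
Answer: -68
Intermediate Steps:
(-3*(-5) + 2)*A(1) = (-3*(-5) + 2)*(-4) = (15 + 2)*(-4) = 17*(-4) = -68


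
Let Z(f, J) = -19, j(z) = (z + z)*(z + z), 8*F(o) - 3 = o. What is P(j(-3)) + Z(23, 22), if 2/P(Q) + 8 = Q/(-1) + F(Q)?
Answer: -5963/313 ≈ -19.051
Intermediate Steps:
F(o) = 3/8 + o/8
j(z) = 4*z**2 (j(z) = (2*z)*(2*z) = 4*z**2)
P(Q) = 2/(-61/8 - 7*Q/8) (P(Q) = 2/(-8 + (Q/(-1) + (3/8 + Q/8))) = 2/(-8 + (-Q + (3/8 + Q/8))) = 2/(-8 + (3/8 - 7*Q/8)) = 2/(-61/8 - 7*Q/8))
P(j(-3)) + Z(23, 22) = -16/(61 + 7*(4*(-3)**2)) - 19 = -16/(61 + 7*(4*9)) - 19 = -16/(61 + 7*36) - 19 = -16/(61 + 252) - 19 = -16/313 - 19 = -5963/313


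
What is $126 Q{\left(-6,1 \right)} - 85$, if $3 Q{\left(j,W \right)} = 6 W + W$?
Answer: $209$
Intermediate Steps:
$Q{\left(j,W \right)} = \frac{7 W}{3}$ ($Q{\left(j,W \right)} = \frac{6 W + W}{3} = \frac{7 W}{3}$)
$126 Q{\left(-6,1 \right)} - 85 = 126 \cdot \frac{7}{3} \cdot 1 - 85 = 126 \cdot \frac{7}{3} - 85 = 294 - 85 = 209$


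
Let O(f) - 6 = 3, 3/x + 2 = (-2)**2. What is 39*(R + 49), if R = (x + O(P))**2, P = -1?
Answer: 24843/4 ≈ 6210.8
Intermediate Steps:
x = 3/2 (x = 3/(-2 + (-2)**2) = 3/(-2 + 4) = 3/2 ≈ 1.5000)
O(f) = 9 (O(f) = 6 + 3 = 9)
R = 441/4 (R = (3/2 + 9)**2 = (21/2)**2 = 441/4 ≈ 110.25)
39*(R + 49) = 39*(441/4 + 49) = 39*(637/4) = 24843/4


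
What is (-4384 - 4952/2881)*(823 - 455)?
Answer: -4649774208/2881 ≈ -1.6139e+6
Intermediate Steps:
(-4384 - 4952/2881)*(823 - 455) = (-4384 - 4952*1/2881)*368 = (-4384 - 4952/2881)*368 = -12635256/2881*368 = -4649774208/2881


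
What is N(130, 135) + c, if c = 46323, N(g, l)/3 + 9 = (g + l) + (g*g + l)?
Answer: 98196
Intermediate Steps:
N(g, l) = -27 + 3*g + 3*g² + 6*l (N(g, l) = -27 + 3*((g + l) + (g*g + l)) = -27 + 3*((g + l) + (g² + l)) = -27 + 3*((g + l) + (l + g²)) = -27 + 3*(g + g² + 2*l) = -27 + (3*g + 3*g² + 6*l) = -27 + 3*g + 3*g² + 6*l)
N(130, 135) + c = (-27 + 3*130 + 3*130² + 6*135) + 46323 = (-27 + 390 + 3*16900 + 810) + 46323 = (-27 + 390 + 50700 + 810) + 46323 = 51873 + 46323 = 98196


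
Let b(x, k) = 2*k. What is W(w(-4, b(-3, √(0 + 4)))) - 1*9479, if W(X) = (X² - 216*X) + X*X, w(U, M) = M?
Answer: -10311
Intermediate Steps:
W(X) = -216*X + 2*X² (W(X) = (X² - 216*X) + X² = -216*X + 2*X²)
W(w(-4, b(-3, √(0 + 4)))) - 1*9479 = 2*(2*√(0 + 4))*(-108 + 2*√(0 + 4)) - 1*9479 = 2*(2*√4)*(-108 + 2*√4) - 9479 = 2*(2*2)*(-108 + 2*2) - 9479 = 2*4*(-108 + 4) - 9479 = 2*4*(-104) - 9479 = -832 - 9479 = -10311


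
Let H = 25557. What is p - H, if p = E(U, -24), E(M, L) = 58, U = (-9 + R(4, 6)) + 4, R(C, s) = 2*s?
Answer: -25499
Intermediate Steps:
U = 7 (U = (-9 + 2*6) + 4 = (-9 + 12) + 4 = 3 + 4 = 7)
p = 58
p - H = 58 - 1*25557 = 58 - 25557 = -25499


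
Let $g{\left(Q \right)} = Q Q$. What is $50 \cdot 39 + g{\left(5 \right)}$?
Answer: $1975$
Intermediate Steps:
$g{\left(Q \right)} = Q^{2}$
$50 \cdot 39 + g{\left(5 \right)} = 50 \cdot 39 + 5^{2} = 1950 + 25 = 1975$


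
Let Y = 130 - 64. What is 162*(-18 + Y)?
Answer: 7776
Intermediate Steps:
Y = 66
162*(-18 + Y) = 162*(-18 + 66) = 162*48 = 7776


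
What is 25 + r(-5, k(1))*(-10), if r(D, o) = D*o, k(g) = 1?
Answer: 75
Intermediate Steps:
25 + r(-5, k(1))*(-10) = 25 - 5*1*(-10) = 25 - 5*(-10) = 25 + 50 = 75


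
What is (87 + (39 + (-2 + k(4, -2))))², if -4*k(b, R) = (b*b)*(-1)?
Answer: 16384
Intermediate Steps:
k(b, R) = b²/4 (k(b, R) = -b*b*(-1)/4 = -b²*(-1)/4 = -(-1)*b²/4 = b²/4)
(87 + (39 + (-2 + k(4, -2))))² = (87 + (39 + (-2 + (¼)*4²)))² = (87 + (39 + (-2 + (¼)*16)))² = (87 + (39 + (-2 + 4)))² = (87 + (39 + 2))² = (87 + 41)² = 128² = 16384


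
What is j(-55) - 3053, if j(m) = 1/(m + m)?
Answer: -335831/110 ≈ -3053.0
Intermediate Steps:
j(m) = 1/(2*m)
j(-55) - 3053 = (½)/(-55) - 3053 = (½)*(-1/55) - 3053 = -1/110 - 3053 = -335831/110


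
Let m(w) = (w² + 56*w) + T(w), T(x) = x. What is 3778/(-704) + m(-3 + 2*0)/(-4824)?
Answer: -125771/23584 ≈ -5.3329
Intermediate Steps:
m(w) = w² + 57*w (m(w) = (w² + 56*w) + w = w² + 57*w)
3778/(-704) + m(-3 + 2*0)/(-4824) = 3778/(-704) + ((-3 + 2*0)*(57 + (-3 + 2*0)))/(-4824) = 3778*(-1/704) + ((-3 + 0)*(57 + (-3 + 0)))*(-1/4824) = -1889/352 - 3*(57 - 3)*(-1/4824) = -1889/352 - 3*54*(-1/4824) = -1889/352 - 162*(-1/4824) = -1889/352 + 9/268 = -125771/23584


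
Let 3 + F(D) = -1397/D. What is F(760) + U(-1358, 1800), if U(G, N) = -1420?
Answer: -1082877/760 ≈ -1424.8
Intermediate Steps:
F(D) = -3 - 1397/D
F(760) + U(-1358, 1800) = (-3 - 1397/760) - 1420 = -3677/760 - 1420 = -1082877/760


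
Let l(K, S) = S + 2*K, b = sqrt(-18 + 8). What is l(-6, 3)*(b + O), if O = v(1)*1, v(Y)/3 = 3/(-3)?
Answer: 27 - 9*I*sqrt(10) ≈ 27.0 - 28.461*I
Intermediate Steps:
b = I*sqrt(10) (b = sqrt(-10) = I*sqrt(10) ≈ 3.1623*I)
v(Y) = -3 (v(Y) = 3*(3/(-3)) = 3*(3*(-1/3)) = 3*(-1) = -3)
O = -3 (O = -3*1 = -3)
l(-6, 3)*(b + O) = (3 + 2*(-6))*(I*sqrt(10) - 3) = (3 - 12)*(-3 + I*sqrt(10)) = -9*(-3 + I*sqrt(10)) = 27 - 9*I*sqrt(10)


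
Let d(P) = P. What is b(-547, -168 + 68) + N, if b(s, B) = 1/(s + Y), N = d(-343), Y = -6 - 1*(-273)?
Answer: -96041/280 ≈ -343.00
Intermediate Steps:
Y = 267 (Y = -6 + 273 = 267)
N = -343
b(s, B) = 1/(267 + s) (b(s, B) = 1/(s + 267) = 1/(267 + s))
b(-547, -168 + 68) + N = 1/(267 - 547) - 343 = 1/(-280) - 343 = -1/280 - 343 = -96041/280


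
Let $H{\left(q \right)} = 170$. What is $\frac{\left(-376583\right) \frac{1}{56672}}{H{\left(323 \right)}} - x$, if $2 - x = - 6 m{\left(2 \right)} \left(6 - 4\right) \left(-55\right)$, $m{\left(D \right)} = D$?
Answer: $\frac{12697551737}{9634240} \approx 1318.0$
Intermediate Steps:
$x = -1318$ ($x = 2 - - 6 \cdot 2 \left(6 - 4\right) \left(-55\right) = 2 - - 6 \cdot 2 \cdot 2 \left(-55\right) = 2 - \left(-6\right) 4 \left(-55\right) = 2 - \left(-24\right) \left(-55\right) = 2 - 1320 = -1318$)
$\frac{\left(-376583\right) \frac{1}{56672}}{H{\left(323 \right)}} - x = \frac{\left(-376583\right) \frac{1}{56672}}{170} - -1318 = \left(-376583\right) \frac{1}{56672} \cdot \frac{1}{170} + 1318 = \left(- \frac{376583}{56672}\right) \frac{1}{170} + 1318 = - \frac{376583}{9634240} + 1318 = \frac{12697551737}{9634240}$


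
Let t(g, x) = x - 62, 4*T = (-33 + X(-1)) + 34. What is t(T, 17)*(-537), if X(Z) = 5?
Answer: 24165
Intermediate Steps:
T = 3/2 (T = ((-33 + 5) + 34)/4 = (-28 + 34)/4 = (¼)*6 = 3/2 ≈ 1.5000)
t(g, x) = -62 + x
t(T, 17)*(-537) = (-62 + 17)*(-537) = -45*(-537) = 24165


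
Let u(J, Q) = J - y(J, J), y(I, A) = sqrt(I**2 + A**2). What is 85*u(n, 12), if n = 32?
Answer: 2720 - 2720*sqrt(2) ≈ -1126.7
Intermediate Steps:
y(I, A) = sqrt(A**2 + I**2)
u(J, Q) = J - sqrt(2)*sqrt(J**2) (u(J, Q) = J - sqrt(J**2 + J**2) = J - sqrt(2*J**2) = J - sqrt(2)*sqrt(J**2))
85*u(n, 12) = 85*(32 - sqrt(2)*sqrt(32**2)) = 85*(32 - sqrt(2)*sqrt(1024)) = 85*(32 - 1*sqrt(2)*32) = 85*(32 - 32*sqrt(2)) = 2720 - 2720*sqrt(2)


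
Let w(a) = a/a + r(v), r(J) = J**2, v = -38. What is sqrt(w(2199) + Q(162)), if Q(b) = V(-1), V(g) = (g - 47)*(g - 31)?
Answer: sqrt(2981) ≈ 54.599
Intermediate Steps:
V(g) = (-47 + g)*(-31 + g)
Q(b) = 1536 (Q(b) = 1457 + (-1)**2 - 78*(-1) = 1457 + 1 + 78 = 1536)
w(a) = 1445 (w(a) = a/a + (-38)**2 = 1 + 1444 = 1445)
sqrt(w(2199) + Q(162)) = sqrt(1445 + 1536) = sqrt(2981)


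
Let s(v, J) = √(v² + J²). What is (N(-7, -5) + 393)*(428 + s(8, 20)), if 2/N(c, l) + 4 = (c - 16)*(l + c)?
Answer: 5719043/34 + 53449*√29/34 ≈ 1.7667e+5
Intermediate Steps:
s(v, J) = √(J² + v²)
N(c, l) = 2/(-4 + (-16 + c)*(c + l)) (N(c, l) = 2/(-4 + (c - 16)*(l + c)) = 2/(-4 + (-16 + c)*(c + l)))
(N(-7, -5) + 393)*(428 + s(8, 20)) = (2/(-4 + (-7)² - 16*(-7) - 16*(-5) - 7*(-5)) + 393)*(428 + √(20² + 8²)) = (2/(-4 + 49 + 112 + 80 + 35) + 393)*(428 + √(400 + 64)) = (2/272 + 393)*(428 + √464) = (2*(1/272) + 393)*(428 + 4*√29) = (1/136 + 393)*(428 + 4*√29) = 53449*(428 + 4*√29)/136 = 5719043/34 + 53449*√29/34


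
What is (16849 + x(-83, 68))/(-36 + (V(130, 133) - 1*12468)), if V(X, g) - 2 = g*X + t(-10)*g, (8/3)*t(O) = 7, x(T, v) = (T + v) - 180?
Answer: 133232/41097 ≈ 3.2419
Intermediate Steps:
x(T, v) = -180 + T + v
t(O) = 21/8 (t(O) = (3/8)*7 = 21/8)
V(X, g) = 2 + 21*g/8 + X*g (V(X, g) = 2 + (g*X + 21*g/8) = 2 + (X*g + 21*g/8) = 2 + (21*g/8 + X*g) = 2 + 21*g/8 + X*g)
(16849 + x(-83, 68))/(-36 + (V(130, 133) - 1*12468)) = (16849 + (-180 - 83 + 68))/(-36 + ((2 + (21/8)*133 + 130*133) - 1*12468)) = (16849 - 195)/(-36 + ((2 + 2793/8 + 17290) - 12468)) = 16654/(-36 + (141129/8 - 12468)) = 16654/(-36 + 41385/8) = 16654/(41097/8) = 16654*(8/41097) = 133232/41097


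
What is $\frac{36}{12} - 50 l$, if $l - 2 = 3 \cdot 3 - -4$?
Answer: $-747$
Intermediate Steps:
$l = 15$ ($l = 2 + \left(3 \cdot 3 - -4\right) = 2 + \left(9 + 4\right) = 2 + 13 = 15$)
$\frac{36}{12} - 50 l = \frac{36}{12} - 750 = 36 \cdot \frac{1}{12} - 750 = 3 - 750 = -747$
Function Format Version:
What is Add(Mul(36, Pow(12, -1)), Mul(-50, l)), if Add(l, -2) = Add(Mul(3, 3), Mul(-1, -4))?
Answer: -747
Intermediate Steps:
l = 15 (l = Add(2, Add(Mul(3, 3), Mul(-1, -4))) = Add(2, Add(9, 4)) = Add(2, 13) = 15)
Add(Mul(36, Pow(12, -1)), Mul(-50, l)) = Add(Mul(36, Pow(12, -1)), Mul(-50, 15)) = Add(Mul(36, Rational(1, 12)), -750) = Add(3, -750) = -747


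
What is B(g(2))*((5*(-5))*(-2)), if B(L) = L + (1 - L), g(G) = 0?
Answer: 50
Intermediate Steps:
B(L) = 1
B(g(2))*((5*(-5))*(-2)) = 1*((5*(-5))*(-2)) = 1*(-25*(-2)) = 1*50 = 50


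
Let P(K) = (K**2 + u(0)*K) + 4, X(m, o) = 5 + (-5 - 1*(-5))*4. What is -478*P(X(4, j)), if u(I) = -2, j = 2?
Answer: -9082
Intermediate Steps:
X(m, o) = 5 (X(m, o) = 5 + (-5 + 5)*4 = 5 + 0*4 = 5 + 0 = 5)
P(K) = 4 + K**2 - 2*K (P(K) = (K**2 - 2*K) + 4 = 4 + K**2 - 2*K)
-478*P(X(4, j)) = -478*(4 + 5**2 - 2*5) = -478*(4 + 25 - 10) = -478*19 = -9082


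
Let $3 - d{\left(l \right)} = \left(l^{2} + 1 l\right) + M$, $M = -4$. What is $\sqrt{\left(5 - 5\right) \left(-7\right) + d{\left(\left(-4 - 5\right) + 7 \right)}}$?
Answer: $\sqrt{5} \approx 2.2361$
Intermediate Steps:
$d{\left(l \right)} = 7 - l - l^{2}$ ($d{\left(l \right)} = 3 - \left(\left(l^{2} + 1 l\right) - 4\right) = 3 - \left(\left(l^{2} + l\right) - 4\right) = 3 - \left(\left(l + l^{2}\right) - 4\right) = 3 - \left(-4 + l + l^{2}\right) = 7 - l - l^{2}$)
$\sqrt{\left(5 - 5\right) \left(-7\right) + d{\left(\left(-4 - 5\right) + 7 \right)}} = \sqrt{\left(5 - 5\right) \left(-7\right) - \left(-9 + \left(\left(-4 - 5\right) + 7\right)^{2}\right)} = \sqrt{0 \left(-7\right) - \left(-9 + \left(-9 + 7\right)^{2}\right)} = \sqrt{0 - -5} = \sqrt{0 + \left(7 + 2 - 4\right)} = \sqrt{0 + 5} = \sqrt{5}$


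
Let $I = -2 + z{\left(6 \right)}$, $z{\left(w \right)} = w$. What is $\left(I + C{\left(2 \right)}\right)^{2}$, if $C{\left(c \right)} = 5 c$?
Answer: $196$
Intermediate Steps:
$I = 4$ ($I = -2 + 6 = 4$)
$\left(I + C{\left(2 \right)}\right)^{2} = \left(4 + 5 \cdot 2\right)^{2} = \left(4 + 10\right)^{2} = 14^{2} = 196$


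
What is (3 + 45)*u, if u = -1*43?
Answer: -2064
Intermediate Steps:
u = -43
(3 + 45)*u = (3 + 45)*(-43) = 48*(-43) = -2064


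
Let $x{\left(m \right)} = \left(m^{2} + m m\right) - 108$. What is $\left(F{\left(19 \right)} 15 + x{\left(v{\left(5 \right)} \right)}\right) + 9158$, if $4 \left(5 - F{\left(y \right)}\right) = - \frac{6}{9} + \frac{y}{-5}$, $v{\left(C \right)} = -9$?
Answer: $\frac{37215}{4} \approx 9303.8$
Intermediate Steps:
$F{\left(y \right)} = \frac{31}{6} + \frac{y}{20}$ ($F{\left(y \right)} = 5 - \frac{- \frac{6}{9} + \frac{y}{-5}}{4} = 5 - \frac{\left(-6\right) \frac{1}{9} + y \left(- \frac{1}{5}\right)}{4} = 5 - \frac{- \frac{2}{3} - \frac{y}{5}}{4} = 5 + \left(\frac{1}{6} + \frac{y}{20}\right) = \frac{31}{6} + \frac{y}{20}$)
$x{\left(m \right)} = -108 + 2 m^{2}$ ($x{\left(m \right)} = \left(m^{2} + m^{2}\right) - 108 = 2 m^{2} - 108 = -108 + 2 m^{2}$)
$\left(F{\left(19 \right)} 15 + x{\left(v{\left(5 \right)} \right)}\right) + 9158 = \left(\left(\frac{31}{6} + \frac{1}{20} \cdot 19\right) 15 - \left(108 - 2 \left(-9\right)^{2}\right)\right) + 9158 = \left(\left(\frac{31}{6} + \frac{19}{20}\right) 15 + \left(-108 + 2 \cdot 81\right)\right) + 9158 = \left(\frac{367}{60} \cdot 15 + \left(-108 + 162\right)\right) + 9158 = \left(\frac{367}{4} + 54\right) + 9158 = \frac{583}{4} + 9158 = \frac{37215}{4}$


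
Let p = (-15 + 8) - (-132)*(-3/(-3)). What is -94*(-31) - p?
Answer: 2789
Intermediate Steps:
p = 125 (p = -7 - (-132)*(-3*(-⅓)) = -7 - (-132) = -7 - 22*(-6) = -7 + 132 = 125)
-94*(-31) - p = -94*(-31) - 1*125 = 2914 - 125 = 2789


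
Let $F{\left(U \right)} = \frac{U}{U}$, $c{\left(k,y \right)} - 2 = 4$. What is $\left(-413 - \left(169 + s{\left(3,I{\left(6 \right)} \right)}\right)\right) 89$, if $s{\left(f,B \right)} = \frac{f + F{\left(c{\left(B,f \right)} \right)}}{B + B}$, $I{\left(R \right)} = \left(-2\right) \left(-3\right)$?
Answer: $- \frac{155483}{3} \approx -51828.0$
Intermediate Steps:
$I{\left(R \right)} = 6$
$c{\left(k,y \right)} = 6$ ($c{\left(k,y \right)} = 2 + 4 = 6$)
$F{\left(U \right)} = 1$
$s{\left(f,B \right)} = \frac{1 + f}{2 B}$ ($s{\left(f,B \right)} = \frac{f + 1}{B + B} = \frac{1 + f}{2 B}$)
$\left(-413 - \left(169 + s{\left(3,I{\left(6 \right)} \right)}\right)\right) 89 = \left(-413 - \left(169 + \frac{1 + 3}{2 \cdot 6}\right)\right) 89 = \left(-413 - \left(169 + \frac{1}{2} \cdot \frac{1}{6} \cdot 4\right)\right) 89 = \left(-413 - \frac{508}{3}\right) 89 = \left(- \frac{1747}{3}\right) 89 = - \frac{155483}{3}$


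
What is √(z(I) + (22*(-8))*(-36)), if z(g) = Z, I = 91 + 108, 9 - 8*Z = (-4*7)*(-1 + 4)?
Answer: √101562/4 ≈ 79.672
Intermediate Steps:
Z = 93/8 (Z = 9/8 - (-4*7)*(-1 + 4)/8 = 9/8 - (-7)*3/2 = 9/8 - ⅛*(-84) = 9/8 + 21/2 = 93/8 ≈ 11.625)
I = 199
z(g) = 93/8
√(z(I) + (22*(-8))*(-36)) = √(93/8 + (22*(-8))*(-36)) = √(93/8 - 176*(-36)) = √(93/8 + 6336) = √(50781/8) = √101562/4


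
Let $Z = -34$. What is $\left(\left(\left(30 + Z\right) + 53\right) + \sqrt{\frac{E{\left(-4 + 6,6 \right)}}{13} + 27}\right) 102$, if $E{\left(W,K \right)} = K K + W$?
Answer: $4998 + \frac{102 \sqrt{5057}}{13} \approx 5556.0$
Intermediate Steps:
$E{\left(W,K \right)} = W + K^{2}$ ($E{\left(W,K \right)} = K^{2} + W = W + K^{2}$)
$\left(\left(\left(30 + Z\right) + 53\right) + \sqrt{\frac{E{\left(-4 + 6,6 \right)}}{13} + 27}\right) 102 = \left(\left(\left(30 - 34\right) + 53\right) + \sqrt{\frac{\left(-4 + 6\right) + 6^{2}}{13} + 27}\right) 102 = \left(\left(-4 + 53\right) + \sqrt{\left(2 + 36\right) \frac{1}{13} + 27}\right) 102 = \left(49 + \sqrt{38 \cdot \frac{1}{13} + 27}\right) 102 = \left(49 + \sqrt{\frac{38}{13} + 27}\right) 102 = \left(49 + \sqrt{\frac{389}{13}}\right) 102 = \left(49 + \frac{\sqrt{5057}}{13}\right) 102 = 4998 + \frac{102 \sqrt{5057}}{13}$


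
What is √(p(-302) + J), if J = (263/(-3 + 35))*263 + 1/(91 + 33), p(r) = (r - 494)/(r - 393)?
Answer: √64248969487730/172360 ≈ 46.505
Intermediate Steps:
p(r) = (-494 + r)/(-393 + r)
J = 2144247/992 (J = (263/32)*263 + 1/124 = 69169/32 + 1/124 = 2144247/992 ≈ 2161.5)
√(p(-302) + J) = √((-494 - 302)/(-393 - 302) + 2144247/992) = √(-796/(-695) + 2144247/992) = √(-1/695*(-796) + 2144247/992) = √(796/695 + 2144247/992) = √(1491041297/689440) = √64248969487730/172360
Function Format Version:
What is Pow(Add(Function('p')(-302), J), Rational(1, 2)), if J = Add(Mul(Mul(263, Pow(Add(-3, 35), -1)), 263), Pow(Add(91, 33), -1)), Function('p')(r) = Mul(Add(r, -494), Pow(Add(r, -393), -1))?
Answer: Mul(Rational(1, 172360), Pow(64248969487730, Rational(1, 2))) ≈ 46.505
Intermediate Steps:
Function('p')(r) = Mul(Pow(Add(-393, r), -1), Add(-494, r)) (Function('p')(r) = Mul(Add(-494, r), Pow(Add(-393, r), -1)) = Mul(Pow(Add(-393, r), -1), Add(-494, r)))
J = Rational(2144247, 992) (J = Add(Mul(Mul(263, Pow(32, -1)), 263), Pow(124, -1)) = Add(Mul(Mul(263, Rational(1, 32)), 263), Rational(1, 124)) = Add(Mul(Rational(263, 32), 263), Rational(1, 124)) = Add(Rational(69169, 32), Rational(1, 124)) = Rational(2144247, 992) ≈ 2161.5)
Pow(Add(Function('p')(-302), J), Rational(1, 2)) = Pow(Add(Mul(Pow(Add(-393, -302), -1), Add(-494, -302)), Rational(2144247, 992)), Rational(1, 2)) = Pow(Add(Mul(Pow(-695, -1), -796), Rational(2144247, 992)), Rational(1, 2)) = Pow(Add(Mul(Rational(-1, 695), -796), Rational(2144247, 992)), Rational(1, 2)) = Pow(Add(Rational(796, 695), Rational(2144247, 992)), Rational(1, 2)) = Pow(Rational(1491041297, 689440), Rational(1, 2)) = Mul(Rational(1, 172360), Pow(64248969487730, Rational(1, 2)))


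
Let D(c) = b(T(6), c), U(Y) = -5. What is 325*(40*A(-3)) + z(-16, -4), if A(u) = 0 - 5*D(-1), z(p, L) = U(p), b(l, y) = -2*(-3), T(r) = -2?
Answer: -390005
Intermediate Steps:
b(l, y) = 6
z(p, L) = -5
D(c) = 6
A(u) = -30 (A(u) = 0 - 5*6 = 0 - 30 = -30)
325*(40*A(-3)) + z(-16, -4) = 325*(40*(-30)) - 5 = 325*(-1200) - 5 = -390000 - 5 = -390005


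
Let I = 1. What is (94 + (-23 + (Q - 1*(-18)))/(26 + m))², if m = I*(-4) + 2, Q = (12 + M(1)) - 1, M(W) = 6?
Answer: 35721/4 ≈ 8930.3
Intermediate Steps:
Q = 17 (Q = (12 + 6) - 1 = 18 - 1 = 17)
m = -2 (m = 1*(-4) + 2 = -4 + 2 = -2)
(94 + (-23 + (Q - 1*(-18)))/(26 + m))² = (94 + (-23 + (17 - 1*(-18)))/(26 - 2))² = (94 + (-23 + (17 + 18))/24)² = (94 + (-23 + 35)*(1/24))² = (94 + 12*(1/24))² = (94 + ½)² = (189/2)² = 35721/4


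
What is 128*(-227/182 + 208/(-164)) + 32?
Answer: -1081952/3731 ≈ -289.99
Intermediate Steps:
128*(-227/182 + 208/(-164)) + 32 = 128*(-227*1/182 + 208*(-1/164)) + 32 = 128*(-227/182 - 52/41) + 32 = 128*(-18771/7462) + 32 = -1201344/3731 + 32 = -1081952/3731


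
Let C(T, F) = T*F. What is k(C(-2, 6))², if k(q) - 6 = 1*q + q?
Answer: 324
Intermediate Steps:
C(T, F) = F*T
k(q) = 6 + 2*q (k(q) = 6 + (1*q + q) = 6 + (q + q) = 6 + 2*q)
k(C(-2, 6))² = (6 + 2*(6*(-2)))² = (6 + 2*(-12))² = (6 - 24)² = (-18)² = 324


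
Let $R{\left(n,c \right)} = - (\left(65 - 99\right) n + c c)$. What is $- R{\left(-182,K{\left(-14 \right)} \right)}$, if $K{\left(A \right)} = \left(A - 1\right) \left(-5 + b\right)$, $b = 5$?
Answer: $6188$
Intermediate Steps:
$K{\left(A \right)} = 0$ ($K{\left(A \right)} = \left(A - 1\right) \left(-5 + 5\right) = \left(-1 + A\right) 0 = 0$)
$R{\left(n,c \right)} = - c^{2} + 34 n$ ($R{\left(n,c \right)} = - (- 34 n + c^{2}) = - (c^{2} - 34 n) = - c^{2} + 34 n$)
$- R{\left(-182,K{\left(-14 \right)} \right)} = - (- 0^{2} + 34 \left(-182\right)) = - (\left(-1\right) 0 - 6188) = - (0 - 6188) = \left(-1\right) \left(-6188\right) = 6188$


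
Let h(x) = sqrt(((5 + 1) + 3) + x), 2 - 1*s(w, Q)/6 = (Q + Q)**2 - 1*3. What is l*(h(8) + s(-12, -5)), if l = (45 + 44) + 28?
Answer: -66690 + 117*sqrt(17) ≈ -66208.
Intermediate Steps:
l = 117 (l = 89 + 28 = 117)
s(w, Q) = 30 - 24*Q**2 (s(w, Q) = 12 - 6*((Q + Q)**2 - 1*3) = 12 - 6*((2*Q)**2 - 3) = 12 - 6*(4*Q**2 - 3) = 12 - 6*(-3 + 4*Q**2) = 12 + (18 - 24*Q**2) = 30 - 24*Q**2)
h(x) = sqrt(9 + x) (h(x) = sqrt((6 + 3) + x) = sqrt(9 + x))
l*(h(8) + s(-12, -5)) = 117*(sqrt(9 + 8) + (30 - 24*(-5)**2)) = 117*(sqrt(17) + (30 - 24*25)) = 117*(sqrt(17) + (30 - 600)) = 117*(sqrt(17) - 570) = 117*(-570 + sqrt(17)) = -66690 + 117*sqrt(17)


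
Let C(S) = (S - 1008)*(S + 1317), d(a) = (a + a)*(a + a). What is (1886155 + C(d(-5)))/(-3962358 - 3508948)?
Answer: -599519/7471306 ≈ -0.080243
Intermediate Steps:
d(a) = 4*a² (d(a) = (2*a)*(2*a) = 4*a²)
C(S) = (-1008 + S)*(1317 + S)
(1886155 + C(d(-5)))/(-3962358 - 3508948) = (1886155 + (-1327536 + (4*(-5)²)² + 309*(4*(-5)²)))/(-3962358 - 3508948) = (1886155 + (-1327536 + (4*25)² + 309*(4*25)))/(-7471306) = (1886155 + (-1327536 + 100² + 309*100))*(-1/7471306) = (1886155 + (-1327536 + 10000 + 30900))*(-1/7471306) = (1886155 - 1286636)*(-1/7471306) = 599519*(-1/7471306) = -599519/7471306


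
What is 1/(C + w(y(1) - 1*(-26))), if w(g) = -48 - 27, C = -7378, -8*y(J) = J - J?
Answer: -1/7453 ≈ -0.00013417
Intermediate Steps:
y(J) = 0 (y(J) = -(J - J)/8 = -⅛*0 = 0)
w(g) = -75
1/(C + w(y(1) - 1*(-26))) = 1/(-7378 - 75) = 1/(-7453) = -1/7453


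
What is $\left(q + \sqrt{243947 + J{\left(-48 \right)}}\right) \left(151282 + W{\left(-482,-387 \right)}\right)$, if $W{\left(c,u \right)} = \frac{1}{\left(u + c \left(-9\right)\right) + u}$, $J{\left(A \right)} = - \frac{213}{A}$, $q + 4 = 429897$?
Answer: $\frac{231784999981757}{3564} + \frac{539169049 \sqrt{3903223}}{14256} \approx 6.511 \cdot 10^{10}$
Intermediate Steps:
$q = 429893$ ($q = -4 + 429897 = 429893$)
$W{\left(c,u \right)} = \frac{1}{- 9 c + 2 u}$ ($W{\left(c,u \right)} = \frac{1}{\left(u - 9 c\right) + u} = \frac{1}{- 9 c + 2 u}$)
$\left(q + \sqrt{243947 + J{\left(-48 \right)}}\right) \left(151282 + W{\left(-482,-387 \right)}\right) = \left(429893 + \sqrt{243947 - \frac{213}{-48}}\right) \left(151282 + \frac{1}{\left(-9\right) \left(-482\right) + 2 \left(-387\right)}\right) = \left(429893 + \sqrt{243947 - - \frac{71}{16}}\right) \left(151282 + \frac{1}{4338 - 774}\right) = \left(429893 + \sqrt{243947 + \frac{71}{16}}\right) \left(151282 + \frac{1}{3564}\right) = \left(429893 + \sqrt{\frac{3903223}{16}}\right) \left(151282 + \frac{1}{3564}\right) = \left(429893 + \frac{\sqrt{3903223}}{4}\right) \frac{539169049}{3564} = \frac{231784999981757}{3564} + \frac{539169049 \sqrt{3903223}}{14256}$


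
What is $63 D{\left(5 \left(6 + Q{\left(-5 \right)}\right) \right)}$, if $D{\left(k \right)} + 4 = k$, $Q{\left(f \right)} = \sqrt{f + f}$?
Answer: $1638 + 315 i \sqrt{10} \approx 1638.0 + 996.12 i$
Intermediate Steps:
$Q{\left(f \right)} = \sqrt{2} \sqrt{f}$ ($Q{\left(f \right)} = \sqrt{2 f} = \sqrt{2} \sqrt{f}$)
$D{\left(k \right)} = -4 + k$
$63 D{\left(5 \left(6 + Q{\left(-5 \right)}\right) \right)} = 63 \left(-4 + 5 \left(6 + \sqrt{2} \sqrt{-5}\right)\right) = 63 \left(-4 + 5 \left(6 + \sqrt{2} i \sqrt{5}\right)\right) = 63 \left(-4 + 5 \left(6 + i \sqrt{10}\right)\right) = 63 \left(-4 + \left(30 + 5 i \sqrt{10}\right)\right) = 63 \left(26 + 5 i \sqrt{10}\right) = 1638 + 315 i \sqrt{10}$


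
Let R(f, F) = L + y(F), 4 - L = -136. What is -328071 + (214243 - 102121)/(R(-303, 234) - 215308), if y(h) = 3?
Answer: -70589508837/215165 ≈ -3.2807e+5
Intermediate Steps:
L = 140 (L = 4 - 1*(-136) = 4 + 136 = 140)
R(f, F) = 143 (R(f, F) = 140 + 3 = 143)
-328071 + (214243 - 102121)/(R(-303, 234) - 215308) = -328071 + (214243 - 102121)/(143 - 215308) = -328071 + 112122/(-215165) = -328071 + 112122*(-1/215165) = -328071 - 112122/215165 = -70589508837/215165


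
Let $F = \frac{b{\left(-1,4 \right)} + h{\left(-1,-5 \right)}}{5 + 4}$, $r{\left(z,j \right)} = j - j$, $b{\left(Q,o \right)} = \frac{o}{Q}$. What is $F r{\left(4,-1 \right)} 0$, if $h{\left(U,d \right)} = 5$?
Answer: $0$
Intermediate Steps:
$r{\left(z,j \right)} = 0$
$F = \frac{1}{9}$ ($F = \frac{\frac{4}{-1} + 5}{5 + 4} = \frac{4 \left(-1\right) + 5}{9} = \left(-4 + 5\right) \frac{1}{9} = 1 \cdot \frac{1}{9} = \frac{1}{9} \approx 0.11111$)
$F r{\left(4,-1 \right)} 0 = \frac{1}{9} \cdot 0 \cdot 0 = 0 \cdot 0 = 0$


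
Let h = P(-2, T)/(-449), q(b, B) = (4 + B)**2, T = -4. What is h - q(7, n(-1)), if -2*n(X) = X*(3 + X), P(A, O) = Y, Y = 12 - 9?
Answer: -11228/449 ≈ -25.007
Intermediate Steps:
Y = 3
P(A, O) = 3
n(X) = -X*(3 + X)/2
h = -3/449 (h = 3/(-449) = 3*(-1/449) = -3/449 ≈ -0.0066815)
h - q(7, n(-1)) = -3/449 - (4 - 1/2*(-1)*(3 - 1))**2 = -3/449 - (4 - 1/2*(-1)*2)**2 = -3/449 - (4 + 1)**2 = -3/449 - 1*5**2 = -3/449 - 1*25 = -3/449 - 25 = -11228/449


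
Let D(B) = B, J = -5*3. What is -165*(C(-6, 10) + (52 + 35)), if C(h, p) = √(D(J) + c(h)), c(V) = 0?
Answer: -14355 - 165*I*√15 ≈ -14355.0 - 639.04*I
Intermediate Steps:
J = -15
C(h, p) = I*√15 (C(h, p) = √(-15 + 0) = √(-15) = I*√15)
-165*(C(-6, 10) + (52 + 35)) = -165*(I*√15 + (52 + 35)) = -165*(I*√15 + 87) = -165*(87 + I*√15) = -14355 - 165*I*√15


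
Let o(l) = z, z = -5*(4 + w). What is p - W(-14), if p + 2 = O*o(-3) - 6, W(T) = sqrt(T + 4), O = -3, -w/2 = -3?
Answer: 142 - I*sqrt(10) ≈ 142.0 - 3.1623*I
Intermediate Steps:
w = 6 (w = -2*(-3) = 6)
z = -50 (z = -5*(4 + 6) = -5*10 = -50)
o(l) = -50
W(T) = sqrt(4 + T)
p = 142 (p = -2 + (-3*(-50) - 6) = -2 + (150 - 6) = -2 + 144 = 142)
p - W(-14) = 142 - sqrt(4 - 14) = 142 - sqrt(-10) = 142 - I*sqrt(10)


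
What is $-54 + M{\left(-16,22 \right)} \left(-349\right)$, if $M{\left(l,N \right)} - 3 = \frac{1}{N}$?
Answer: $- \frac{24571}{22} \approx -1116.9$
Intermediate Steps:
$M{\left(l,N \right)} = 3 + \frac{1}{N}$
$-54 + M{\left(-16,22 \right)} \left(-349\right) = -54 + \left(3 + \frac{1}{22}\right) \left(-349\right) = -54 + \frac{67}{22} \left(-349\right) = -54 - \frac{23383}{22} = - \frac{24571}{22}$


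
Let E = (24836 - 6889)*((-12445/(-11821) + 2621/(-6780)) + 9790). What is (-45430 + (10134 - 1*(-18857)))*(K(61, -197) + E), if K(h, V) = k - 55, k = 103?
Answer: -231506683075474247807/80146380 ≈ -2.8886e+12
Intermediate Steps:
E = 14082767798175673/80146380 (E = 17947*((-12445*(-1/11821) + 2621*(-1/6780)) + 9790) = 17947*((12445/11821 - 2621/6780) + 9790) = 17947*(53394259/80146380 + 9790) = 17947*(784686454459/80146380) = 14082767798175673/80146380 ≈ 1.7571e+8)
K(h, V) = 48 (K(h, V) = 103 - 55 = 48)
(-45430 + (10134 - 1*(-18857)))*(K(61, -197) + E) = (-45430 + (10134 - 1*(-18857)))*(48 + 14082767798175673/80146380) = (-45430 + (10134 + 18857))*(14082771645201913/80146380) = (-45430 + 28991)*(14082771645201913/80146380) = -16439*14082771645201913/80146380 = -231506683075474247807/80146380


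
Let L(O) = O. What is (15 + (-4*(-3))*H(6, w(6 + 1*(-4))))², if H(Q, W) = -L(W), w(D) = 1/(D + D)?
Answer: 144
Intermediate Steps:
w(D) = 1/(2*D)
H(Q, W) = -W
(15 + (-4*(-3))*H(6, w(6 + 1*(-4))))² = (15 + (-4*(-3))*(-1/(2*(6 + 1*(-4)))))² = (15 + 12*(-1/(2*(6 - 4))))² = (15 + 12*(-1/(2*2)))² = (15 + 12*(-1*¼))² = (15 + 12*(-¼))² = (15 - 3)² = 12² = 144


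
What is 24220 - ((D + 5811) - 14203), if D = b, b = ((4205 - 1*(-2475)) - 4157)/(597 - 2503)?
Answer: 62160995/1906 ≈ 32613.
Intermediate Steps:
b = -2523/1906 (b = ((4205 + 2475) - 4157)/(-1906) = (6680 - 4157)*(-1/1906) = 2523*(-1/1906) = -2523/1906 ≈ -1.3237)
D = -2523/1906 ≈ -1.3237
24220 - ((D + 5811) - 14203) = 24220 - ((-2523/1906 + 5811) - 14203) = 24220 - (11073243/1906 - 14203) = 24220 - 1*(-15997675/1906) = 24220 + 15997675/1906 = 62160995/1906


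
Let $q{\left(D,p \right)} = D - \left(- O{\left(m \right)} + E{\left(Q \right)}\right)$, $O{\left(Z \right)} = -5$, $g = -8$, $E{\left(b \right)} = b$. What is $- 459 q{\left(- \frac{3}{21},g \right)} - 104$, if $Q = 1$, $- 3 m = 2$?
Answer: $\frac{19009}{7} \approx 2715.6$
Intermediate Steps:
$m = - \frac{2}{3}$ ($m = \left(- \frac{1}{3}\right) 2 = - \frac{2}{3} \approx -0.66667$)
$q{\left(D,p \right)} = -6 + D$ ($q{\left(D,p \right)} = D - 6 = -6 + D$)
$- 459 q{\left(- \frac{3}{21},g \right)} - 104 = - 459 \left(-6 - \frac{3}{21}\right) - 104 = - 459 \left(-6 - \frac{1}{7}\right) - 104 = \left(-459\right) \left(- \frac{43}{7}\right) - 104 = \frac{19737}{7} - 104 = \frac{19009}{7}$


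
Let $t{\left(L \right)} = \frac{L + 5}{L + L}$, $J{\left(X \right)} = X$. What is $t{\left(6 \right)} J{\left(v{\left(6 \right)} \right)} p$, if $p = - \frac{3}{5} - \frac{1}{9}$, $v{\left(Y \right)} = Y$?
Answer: $- \frac{176}{45} \approx -3.9111$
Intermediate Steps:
$p = - \frac{32}{45}$ ($p = \left(-3\right) \frac{1}{5} - \frac{1}{9} = - \frac{3}{5} - \frac{1}{9} = - \frac{32}{45} \approx -0.71111$)
$t{\left(L \right)} = \frac{5 + L}{2 L}$
$t{\left(6 \right)} J{\left(v{\left(6 \right)} \right)} p = \frac{5 + 6}{2 \cdot 6} \cdot 6 \left(- \frac{32}{45}\right) = \frac{1}{2} \cdot \frac{1}{6} \cdot 11 \cdot 6 \left(- \frac{32}{45}\right) = \frac{11}{12} \cdot 6 \left(- \frac{32}{45}\right) = \frac{11}{2} \left(- \frac{32}{45}\right) = - \frac{176}{45}$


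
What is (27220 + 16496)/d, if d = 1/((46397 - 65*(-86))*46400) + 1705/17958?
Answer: 35068513862137600/76162880777 ≈ 4.6044e+5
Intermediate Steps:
d = 228488642331/2406568340800 (d = (1/46400)/(46397 + 5590) + 1705*(1/17958) = (1/46400)/51987 + 1705/17958 = (1/51987)*(1/46400) + 1705/17958 = 1/2412196800 + 1705/17958 = 228488642331/2406568340800 ≈ 0.094944)
(27220 + 16496)/d = (27220 + 16496)/(228488642331/2406568340800) = 43716*(2406568340800/228488642331) = 35068513862137600/76162880777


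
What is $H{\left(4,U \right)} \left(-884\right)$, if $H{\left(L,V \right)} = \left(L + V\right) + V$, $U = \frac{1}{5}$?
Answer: $- \frac{19448}{5} \approx -3889.6$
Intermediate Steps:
$U = \frac{1}{5} \approx 0.2$
$H{\left(L,V \right)} = L + 2 V$
$H{\left(4,U \right)} \left(-884\right) = \left(4 + 2 \cdot \frac{1}{5}\right) \left(-884\right) = \left(4 + \frac{2}{5}\right) \left(-884\right) = \frac{22}{5} \left(-884\right) = - \frac{19448}{5}$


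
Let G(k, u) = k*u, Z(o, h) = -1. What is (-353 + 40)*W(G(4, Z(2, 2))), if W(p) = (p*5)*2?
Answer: 12520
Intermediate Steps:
W(p) = 10*p (W(p) = (5*p)*2 = 10*p)
(-353 + 40)*W(G(4, Z(2, 2))) = (-353 + 40)*(10*(4*(-1))) = -3130*(-4) = -313*(-40) = 12520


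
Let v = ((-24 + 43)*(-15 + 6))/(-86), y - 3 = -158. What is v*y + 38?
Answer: -23237/86 ≈ -270.20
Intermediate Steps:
y = -155 (y = 3 - 158 = -155)
v = 171/86 (v = (19*(-9))*(-1/86) = -171*(-1/86) = 171/86 ≈ 1.9884)
v*y + 38 = (171/86)*(-155) + 38 = -26505/86 + 38 = -23237/86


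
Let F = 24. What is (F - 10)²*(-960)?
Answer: -188160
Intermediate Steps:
(F - 10)²*(-960) = (24 - 10)²*(-960) = 14²*(-960) = 196*(-960) = -188160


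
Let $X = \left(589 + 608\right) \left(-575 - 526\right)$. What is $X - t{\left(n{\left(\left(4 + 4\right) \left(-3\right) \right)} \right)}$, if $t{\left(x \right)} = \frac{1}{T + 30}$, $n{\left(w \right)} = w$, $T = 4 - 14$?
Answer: $- \frac{26357941}{20} \approx -1.3179 \cdot 10^{6}$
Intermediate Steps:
$T = -10$
$t{\left(x \right)} = \frac{1}{20}$ ($t{\left(x \right)} = \frac{1}{-10 + 30} = \frac{1}{20}$)
$X = -1317897$ ($X = 1197 \left(-1101\right) = -1317897$)
$X - t{\left(n{\left(\left(4 + 4\right) \left(-3\right) \right)} \right)} = -1317897 - \frac{1}{20} = - \frac{26357941}{20}$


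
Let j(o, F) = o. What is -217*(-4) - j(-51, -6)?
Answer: 919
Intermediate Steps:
-217*(-4) - j(-51, -6) = -217*(-4) - 1*(-51) = 868 + 51 = 919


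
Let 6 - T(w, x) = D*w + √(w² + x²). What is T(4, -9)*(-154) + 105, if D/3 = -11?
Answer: -21147 + 154*√97 ≈ -19630.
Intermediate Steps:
D = -33 (D = 3*(-11) = -33)
T(w, x) = 6 - √(w² + x²) + 33*w (T(w, x) = 6 - (-33*w + √(w² + x²)) = 6 - (√(w² + x²) - 33*w) = 6 + (-√(w² + x²) + 33*w) = 6 - √(w² + x²) + 33*w)
T(4, -9)*(-154) + 105 = (6 - √(4² + (-9)²) + 33*4)*(-154) + 105 = (6 - √(16 + 81) + 132)*(-154) + 105 = (6 - √97 + 132)*(-154) + 105 = (138 - √97)*(-154) + 105 = (-21252 + 154*√97) + 105 = -21147 + 154*√97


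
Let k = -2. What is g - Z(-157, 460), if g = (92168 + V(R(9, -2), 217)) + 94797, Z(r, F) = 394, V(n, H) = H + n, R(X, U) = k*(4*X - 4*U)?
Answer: 186700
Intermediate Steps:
R(X, U) = -8*X + 8*U (R(X, U) = -2*(4*X - 4*U) = -2*(-4*U + 4*X) = -8*X + 8*U)
g = 187094 (g = (92168 + (217 + (-8*9 + 8*(-2)))) + 94797 = (92168 + (217 + (-72 - 16))) + 94797 = (92168 + (217 - 88)) + 94797 = (92168 + 129) + 94797 = 92297 + 94797 = 187094)
g - Z(-157, 460) = 187094 - 1*394 = 187094 - 394 = 186700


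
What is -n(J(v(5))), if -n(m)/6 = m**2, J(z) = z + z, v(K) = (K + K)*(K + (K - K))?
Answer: 60000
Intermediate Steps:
v(K) = 2*K**2 (v(K) = (2*K)*(K + 0) = (2*K)*K = 2*K**2)
J(z) = 2*z
n(m) = -6*m**2
-n(J(v(5))) = -(-6)*(2*(2*5**2))**2 = -(-6)*(2*(2*25))**2 = -(-6)*(2*50)**2 = -(-6)*100**2 = -(-6)*10000 = -1*(-60000) = 60000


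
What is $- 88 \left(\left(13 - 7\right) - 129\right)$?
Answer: $10824$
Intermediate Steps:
$- 88 \left(\left(13 - 7\right) - 129\right) = - 88 \left(6 - 129\right) = \left(-88\right) \left(-123\right) = 10824$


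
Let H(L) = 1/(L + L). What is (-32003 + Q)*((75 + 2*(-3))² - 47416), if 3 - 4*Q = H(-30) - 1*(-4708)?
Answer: 67932515089/48 ≈ 1.4153e+9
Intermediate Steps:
H(L) = 1/(2*L)
Q = -282299/240 (Q = ¾ - ((½)/(-30) - 1*(-4708))/4 = ¾ - ((½)*(-1/30) + 4708)/4 = ¾ - (-1/60 + 4708)/4 = ¾ - ¼*282479/60 = ¾ - 282479/240 = -282299/240 ≈ -1176.2)
(-32003 + Q)*((75 + 2*(-3))² - 47416) = (-32003 - 282299/240)*((75 + 2*(-3))² - 47416) = -7963019*((75 - 6)² - 47416)/240 = -7963019*(69² - 47416)/240 = -7963019*(4761 - 47416)/240 = -7963019/240*(-42655) = 67932515089/48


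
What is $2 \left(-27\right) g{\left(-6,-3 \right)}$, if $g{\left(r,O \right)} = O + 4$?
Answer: $-54$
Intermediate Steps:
$g{\left(r,O \right)} = 4 + O$
$2 \left(-27\right) g{\left(-6,-3 \right)} = 2 \left(-27\right) \left(4 - 3\right) = \left(-54\right) 1 = -54$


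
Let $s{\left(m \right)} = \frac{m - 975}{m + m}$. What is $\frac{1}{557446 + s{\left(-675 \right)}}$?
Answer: $\frac{9}{5017025} \approx 1.7939 \cdot 10^{-6}$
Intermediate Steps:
$s{\left(m \right)} = \frac{-975 + m}{2 m}$
$\frac{1}{557446 + s{\left(-675 \right)}} = \frac{1}{557446 + \frac{-975 - 675}{2 \left(-675\right)}} = \frac{1}{557446 + \frac{1}{2} \left(- \frac{1}{675}\right) \left(-1650\right)} = \frac{1}{557446 + \frac{11}{9}} = \frac{1}{\frac{5017025}{9}} = \frac{9}{5017025}$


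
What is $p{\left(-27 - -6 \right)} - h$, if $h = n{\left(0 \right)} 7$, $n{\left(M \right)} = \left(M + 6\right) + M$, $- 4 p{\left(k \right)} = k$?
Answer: $- \frac{147}{4} \approx -36.75$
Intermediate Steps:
$p{\left(k \right)} = - \frac{k}{4}$
$n{\left(M \right)} = 6 + 2 M$ ($n{\left(M \right)} = \left(6 + M\right) + M = 6 + 2 M$)
$h = 42$ ($h = \left(6 + 2 \cdot 0\right) 7 = \left(6 + 0\right) 7 = 6 \cdot 7 = 42$)
$p{\left(-27 - -6 \right)} - h = - \frac{-27 - -6}{4} - 42 = - \frac{-27 + 6}{4} - 42 = \left(- \frac{1}{4}\right) \left(-21\right) - 42 = \frac{21}{4} - 42 = - \frac{147}{4}$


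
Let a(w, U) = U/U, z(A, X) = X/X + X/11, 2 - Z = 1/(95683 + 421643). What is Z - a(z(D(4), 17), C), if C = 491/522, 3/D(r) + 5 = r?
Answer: 517325/517326 ≈ 1.0000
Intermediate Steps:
D(r) = 3/(-5 + r)
Z = 1034651/517326 (Z = 2 - 1/(95683 + 421643) = 2 - 1/517326 = 1034651/517326 ≈ 2.0000)
z(A, X) = 1 + X/11 (z(A, X) = 1 + X*(1/11) = 1 + X/11)
C = 491/522 (C = 491*(1/522) = 491/522 ≈ 0.94061)
a(w, U) = 1
Z - a(z(D(4), 17), C) = 1034651/517326 - 1*1 = 1034651/517326 - 1 = 517325/517326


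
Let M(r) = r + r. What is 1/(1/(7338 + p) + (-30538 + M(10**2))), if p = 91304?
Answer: -98642/2992600995 ≈ -3.2962e-5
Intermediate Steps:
M(r) = 2*r
1/(1/(7338 + p) + (-30538 + M(10**2))) = 1/(1/(7338 + 91304) + (-30538 + 2*10**2)) = 1/(1/98642 + (-30538 + 2*100)) = 1/(1/98642 + (-30538 + 200)) = 1/(1/98642 - 30338) = 1/(-2992600995/98642) = -98642/2992600995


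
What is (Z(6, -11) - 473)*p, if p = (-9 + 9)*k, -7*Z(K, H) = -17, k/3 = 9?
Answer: 0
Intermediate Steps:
k = 27 (k = 3*9 = 27)
Z(K, H) = 17/7 (Z(K, H) = -1/7*(-17) = 17/7)
p = 0 (p = (-9 + 9)*27 = 0*27 = 0)
(Z(6, -11) - 473)*p = (17/7 - 473)*0 = -3294/7*0 = 0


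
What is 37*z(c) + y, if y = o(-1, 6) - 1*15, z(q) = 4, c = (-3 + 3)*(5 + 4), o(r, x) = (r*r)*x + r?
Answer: 138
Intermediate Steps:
o(r, x) = r + x*r² (o(r, x) = r²*x + r = x*r² + r = r + x*r²)
c = 0 (c = 0*9 = 0)
y = -10 (y = -(1 - 1*6) - 1*15 = -(1 - 6) - 15 = -1*(-5) - 15 = 5 - 15 = -10)
37*z(c) + y = 37*4 - 10 = 148 - 10 = 138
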